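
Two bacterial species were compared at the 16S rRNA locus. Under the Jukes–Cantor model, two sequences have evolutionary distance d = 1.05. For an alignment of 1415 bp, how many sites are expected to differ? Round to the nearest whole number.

800

Invert JC69: p = (3/4)(1 − e^(−4d/3)) = 0.75 × (1 − e^(-1.4)) = 0.75 × (1 − 0.246597) = 0.565052.
Expected differing sites = pL ≈ 0.565052 × 1415 = 799.54858 ≈ 800.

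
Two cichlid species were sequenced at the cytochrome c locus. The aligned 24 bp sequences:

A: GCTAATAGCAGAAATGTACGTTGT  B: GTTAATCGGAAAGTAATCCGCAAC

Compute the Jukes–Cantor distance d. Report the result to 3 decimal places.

0.961

The sequences differ at 13 of 24 sites, so p = 13/24 ≈ 0.541667.
d = −(3/4) ln(1 − 4p/3) = −0.75 ln(1 − 0.722223) = −0.75 ln(0.277777)
  = −0.75 × (-1.280937) = 0.960703 substitutions/site.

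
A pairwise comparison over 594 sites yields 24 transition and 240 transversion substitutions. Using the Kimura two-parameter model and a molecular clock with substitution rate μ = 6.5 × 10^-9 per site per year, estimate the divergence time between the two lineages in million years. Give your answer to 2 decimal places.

P = 24/594 ≈ 0.040404 and Q = 240/594 ≈ 0.40404.
Under the Kimura two-parameter model, d = −½ ln(1 − 2P − Q) − ¼ ln(1 − 2Q).
1 − 2P − Q = 0.515152, giving −½ ln(0.515152) = 0.331647.
1 − 2Q = 0.19192, giving −¼ ln(0.19192) = 0.412669.
d = 0.331647 + 0.412669 = 0.744316.
Under a molecular clock d = 2μt, so t = d/(2μ) = 0.744316 / (2 × 6.5 × 10^-9) = 57.26 million years.

57.26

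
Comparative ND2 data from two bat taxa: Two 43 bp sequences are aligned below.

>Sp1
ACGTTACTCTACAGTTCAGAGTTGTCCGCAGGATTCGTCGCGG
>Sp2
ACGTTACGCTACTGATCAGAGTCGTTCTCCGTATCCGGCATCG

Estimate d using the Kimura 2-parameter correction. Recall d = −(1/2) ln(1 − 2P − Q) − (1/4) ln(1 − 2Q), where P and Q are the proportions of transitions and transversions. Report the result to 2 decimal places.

Of 43 sites, 5 differences are transitions and 8 are transversions, so P = 5/43 ≈ 0.116279 and Q = 8/43 ≈ 0.186047.
Under the Kimura two-parameter model, d = −½ ln(1 − 2P − Q) − ¼ ln(1 − 2Q).
1 − 2P − Q = 0.581395, giving −½ ln(0.581395) = 0.271162.
1 − 2Q = 0.627906, giving −¼ ln(0.627906) = 0.116341.
d = 0.271162 + 0.116341 = 0.387503.

0.39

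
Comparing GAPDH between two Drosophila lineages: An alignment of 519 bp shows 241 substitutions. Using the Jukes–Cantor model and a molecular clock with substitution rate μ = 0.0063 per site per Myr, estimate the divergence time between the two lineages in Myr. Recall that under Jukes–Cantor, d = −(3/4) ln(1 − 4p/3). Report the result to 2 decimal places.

p = 241/519 ≈ 0.464355.
d = −(3/4) ln(1 − 4p/3) = −0.75 ln(1 − 0.61914) = −0.75 ln(0.38086)
  = −0.75 × (-0.965323) = 0.723992 substitutions/site.
Under a molecular clock d = 2μt, so t = d/(2μ) = 0.723992 / (2 × 0.0063) = 57.46 Myr.

57.46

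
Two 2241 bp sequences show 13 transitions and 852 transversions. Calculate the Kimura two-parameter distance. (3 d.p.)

0.606

P = 13/2241 ≈ 0.005801 and Q = 852/2241 ≈ 0.380187.
Under the Kimura two-parameter model, d = −½ ln(1 − 2P − Q) − ¼ ln(1 − 2Q).
1 − 2P − Q = 0.608211, giving −½ ln(0.608211) = 0.248617.
1 − 2Q = 0.239626, giving −¼ ln(0.239626) = 0.357169.
d = 0.248617 + 0.357169 = 0.605786.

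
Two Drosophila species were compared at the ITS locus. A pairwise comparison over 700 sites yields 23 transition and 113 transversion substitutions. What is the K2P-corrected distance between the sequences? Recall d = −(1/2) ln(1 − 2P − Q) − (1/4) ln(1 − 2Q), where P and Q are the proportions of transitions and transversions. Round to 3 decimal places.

P = 23/700 ≈ 0.032857 and Q = 113/700 ≈ 0.161429.
Under the Kimura two-parameter model, d = −½ ln(1 − 2P − Q) − ¼ ln(1 − 2Q).
1 − 2P − Q = 0.772857, giving −½ ln(0.772857) = 0.128831.
1 − 2Q = 0.677142, giving −¼ ln(0.677142) = 0.097469.
d = 0.128831 + 0.097469 = 0.226300.

0.226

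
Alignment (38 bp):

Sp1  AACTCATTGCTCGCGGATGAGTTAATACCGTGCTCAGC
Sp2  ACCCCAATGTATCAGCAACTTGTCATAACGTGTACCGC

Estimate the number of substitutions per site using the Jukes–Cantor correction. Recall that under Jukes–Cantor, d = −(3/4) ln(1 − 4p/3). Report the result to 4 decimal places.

The sequences differ at 19 of 38 sites, so p = 19/38 = 0.5.
d = −(3/4) ln(1 − 4p/3) = −0.75 ln(1 − 0.666667) = −0.75 ln(0.333333)
  = −0.75 × (-1.098613) = 0.823960 substitutions/site.

0.8240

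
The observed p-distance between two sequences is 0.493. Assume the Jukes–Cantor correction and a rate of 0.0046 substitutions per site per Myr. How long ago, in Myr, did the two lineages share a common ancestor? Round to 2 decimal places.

87.31

d = −(3/4) ln(1 − 4p/3) = −0.75 ln(1 − 0.657333) = −0.75 ln(0.342667)
  = −0.75 × (-1.070996) = 0.803247 substitutions/site.
Under a molecular clock d = 2μt, so t = d/(2μ) = 0.803247 / (2 × 0.0046) = 87.31 Myr.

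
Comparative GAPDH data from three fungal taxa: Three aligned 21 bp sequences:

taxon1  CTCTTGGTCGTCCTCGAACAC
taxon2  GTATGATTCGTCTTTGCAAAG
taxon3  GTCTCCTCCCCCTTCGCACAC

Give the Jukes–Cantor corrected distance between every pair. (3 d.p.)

taxon1–taxon2: 10/21 sites differ → p ≈ 0.47619, d = −0.75 ln(1 − 0.63492) = 0.755729 ≈ 0.756.
taxon1–taxon3: 9/21 sites differ → p ≈ 0.428571, d = −0.75 ln(1 − 0.571428) = 0.635472 ≈ 0.635.
taxon2–taxon3: 9/21 sites differ → p ≈ 0.428571, d = −0.75 ln(1 − 0.571428) = 0.635472 ≈ 0.635.

d(taxon1,taxon2) = 0.756, d(taxon1,taxon3) = 0.635, d(taxon2,taxon3) = 0.635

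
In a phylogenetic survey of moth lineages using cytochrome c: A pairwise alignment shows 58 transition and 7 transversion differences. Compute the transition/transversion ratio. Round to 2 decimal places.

8.29

R = 58/7 = 8.285714… ≈ 8.29 (to 2 d.p.).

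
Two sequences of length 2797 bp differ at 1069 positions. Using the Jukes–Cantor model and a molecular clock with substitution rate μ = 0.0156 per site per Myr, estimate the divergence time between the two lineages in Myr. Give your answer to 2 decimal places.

17.13

p = 1069/2797 ≈ 0.382195.
d = −(3/4) ln(1 − 4p/3) = −0.75 ln(1 − 0.509593) = −0.75 ln(0.490407)
  = −0.75 × (-0.712520) = 0.534390 substitutions/site.
Under a molecular clock d = 2μt, so t = d/(2μ) = 0.534390 / (2 × 0.0156) = 17.13 Myr.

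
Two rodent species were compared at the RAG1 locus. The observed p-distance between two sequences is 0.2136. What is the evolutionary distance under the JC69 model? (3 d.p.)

d = −(3/4) ln(1 − 4p/3) = −0.75 ln(1 − 0.2848) = −0.75 ln(0.7152)
  = −0.75 × (-0.335193) = 0.251395 substitutions/site.

0.251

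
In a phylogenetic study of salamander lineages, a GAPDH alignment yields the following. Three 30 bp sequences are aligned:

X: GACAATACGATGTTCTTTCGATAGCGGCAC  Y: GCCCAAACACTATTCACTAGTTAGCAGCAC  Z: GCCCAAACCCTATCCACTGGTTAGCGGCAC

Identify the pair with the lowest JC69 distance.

X–Y: 11/30 differ, p = 0.367, d = 0.503.
X–Z: 11/30 differ, p = 0.367, d = 0.503.
Y–Z: 4/30 differ, p = 0.133, d = 0.147.
The smallest distance is between Y and Z.

Y and Z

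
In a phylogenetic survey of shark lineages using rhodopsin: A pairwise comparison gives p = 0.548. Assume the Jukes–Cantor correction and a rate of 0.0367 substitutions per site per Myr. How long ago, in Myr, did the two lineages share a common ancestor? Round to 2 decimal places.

d = −(3/4) ln(1 − 4p/3) = −0.75 ln(1 − 0.730667) = −0.75 ln(0.269333)
  = −0.75 × (-1.311807) = 0.983855 substitutions/site.
Under a molecular clock d = 2μt, so t = d/(2μ) = 0.983855 / (2 × 0.0367) = 13.40 Myr.

13.40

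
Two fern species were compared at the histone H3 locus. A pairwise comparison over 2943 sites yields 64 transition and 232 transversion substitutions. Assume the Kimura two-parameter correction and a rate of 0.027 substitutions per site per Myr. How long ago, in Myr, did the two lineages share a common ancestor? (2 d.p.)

2.00

P = 64/2943 ≈ 0.021747 and Q = 232/2943 ≈ 0.078831.
Under the Kimura two-parameter model, d = −½ ln(1 − 2P − Q) − ¼ ln(1 − 2Q).
1 − 2P − Q = 0.877675, giving −½ ln(0.877675) = 0.065239.
1 − 2Q = 0.842338, giving −¼ ln(0.842338) = 0.042893.
d = 0.065239 + 0.042893 = 0.108132.
Under a molecular clock d = 2μt, so t = d/(2μ) = 0.108132 / (2 × 0.027) = 2.00 Myr.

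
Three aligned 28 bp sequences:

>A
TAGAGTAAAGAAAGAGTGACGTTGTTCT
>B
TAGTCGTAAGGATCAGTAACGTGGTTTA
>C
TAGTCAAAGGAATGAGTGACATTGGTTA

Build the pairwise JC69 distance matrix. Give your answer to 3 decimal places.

d(A,B) = 0.556, d(A,C) = 0.420, d(B,C) = 0.420

A–B: 11/28 sites differ → p ≈ 0.392857, d = −0.75 ln(1 − 0.523809) = 0.556452 ≈ 0.556.
A–C: 9/28 sites differ → p ≈ 0.321429, d = −0.75 ln(1 − 0.428572) = 0.419713 ≈ 0.420.
B–C: 9/28 sites differ → p ≈ 0.321429, d = −0.75 ln(1 − 0.428572) = 0.419713 ≈ 0.420.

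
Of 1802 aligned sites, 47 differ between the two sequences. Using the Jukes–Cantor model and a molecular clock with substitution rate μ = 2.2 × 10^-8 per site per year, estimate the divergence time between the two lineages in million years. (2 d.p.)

p = 47/1802 ≈ 0.026082.
d = −(3/4) ln(1 − 4p/3) = −0.75 ln(1 − 0.034776) = −0.75 ln(0.965224)
  = −0.75 × (-0.035395) = 0.026546 substitutions/site.
Under a molecular clock d = 2μt, so t = d/(2μ) = 0.026546 / (2 × 2.2 × 10^-8) = 0.60 million years.

0.60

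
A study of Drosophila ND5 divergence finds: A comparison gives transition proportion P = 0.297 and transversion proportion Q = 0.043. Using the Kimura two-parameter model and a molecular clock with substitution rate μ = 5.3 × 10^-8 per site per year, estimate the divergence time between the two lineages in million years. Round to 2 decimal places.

4.99

Under the Kimura two-parameter model, d = −½ ln(1 − 2P − Q) − ¼ ln(1 − 2Q).
1 − 2P − Q = 0.363, giving −½ ln(0.363) = 0.506676.
1 − 2Q = 0.914, giving −¼ ln(0.914) = 0.022481.
d = 0.506676 + 0.022481 = 0.529157.
Under a molecular clock d = 2μt, so t = d/(2μ) = 0.529157 / (2 × 5.3 × 10^-8) = 4.99 million years.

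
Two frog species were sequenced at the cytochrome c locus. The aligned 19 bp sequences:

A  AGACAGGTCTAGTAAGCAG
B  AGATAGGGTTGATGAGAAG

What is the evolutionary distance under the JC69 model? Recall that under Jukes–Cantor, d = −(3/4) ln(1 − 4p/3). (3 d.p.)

The sequences differ at 7 of 19 sites (4, 8, 9, 11, 12, 14, 17), so p = 7/19 ≈ 0.368421.
d = −(3/4) ln(1 − 4p/3) = −0.75 ln(1 − 0.491228) = −0.75 ln(0.508772)
  = −0.75 × (-0.675755) = 0.506816 substitutions/site.

0.507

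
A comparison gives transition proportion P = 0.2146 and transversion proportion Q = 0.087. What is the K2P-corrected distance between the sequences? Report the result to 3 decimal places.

0.411

Under the Kimura two-parameter model, d = −½ ln(1 − 2P − Q) − ¼ ln(1 − 2Q).
1 − 2P − Q = 0.4838, giving −½ ln(0.4838) = 0.363042.
1 − 2Q = 0.826, giving −¼ ln(0.826) = 0.047790.
d = 0.363042 + 0.047790 = 0.410832.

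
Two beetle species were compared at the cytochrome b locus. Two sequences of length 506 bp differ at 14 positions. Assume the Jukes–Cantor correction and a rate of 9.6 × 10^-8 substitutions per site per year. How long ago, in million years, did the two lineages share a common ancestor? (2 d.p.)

p = 14/506 ≈ 0.027668.
d = −(3/4) ln(1 − 4p/3) = −0.75 ln(1 − 0.036891) = −0.75 ln(0.963109)
  = −0.75 × (-0.037589) = 0.028192 substitutions/site.
Under a molecular clock d = 2μt, so t = d/(2μ) = 0.028192 / (2 × 9.6 × 10^-8) = 0.15 million years.

0.15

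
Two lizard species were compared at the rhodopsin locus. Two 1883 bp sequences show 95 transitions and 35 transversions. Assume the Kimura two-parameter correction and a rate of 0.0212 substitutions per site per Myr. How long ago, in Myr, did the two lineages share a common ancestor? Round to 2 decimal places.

1.72

P = 95/1883 ≈ 0.050451 and Q = 35/1883 ≈ 0.018587.
Under the Kimura two-parameter model, d = −½ ln(1 − 2P − Q) − ¼ ln(1 − 2Q).
1 − 2P − Q = 0.880511, giving −½ ln(0.880511) = 0.063626.
1 − 2Q = 0.962826, giving −¼ ln(0.962826) = 0.009471.
d = 0.063626 + 0.009471 = 0.073097.
Under a molecular clock d = 2μt, so t = d/(2μ) = 0.073097 / (2 × 0.0212) = 1.72 Myr.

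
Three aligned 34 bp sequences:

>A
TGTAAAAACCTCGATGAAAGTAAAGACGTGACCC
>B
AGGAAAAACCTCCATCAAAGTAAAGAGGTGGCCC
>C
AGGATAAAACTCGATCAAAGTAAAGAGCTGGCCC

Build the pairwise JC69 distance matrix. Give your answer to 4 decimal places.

A–B: 6/34 sites differ → p ≈ 0.176471, d = −0.75 ln(1 − 0.235295) = 0.201199 ≈ 0.2012.
A–C: 8/34 sites differ → p ≈ 0.235294, d = −0.75 ln(1 − 0.313725) = 0.282358 ≈ 0.2824.
B–C: 4/34 sites differ → p ≈ 0.117647, d = −0.75 ln(1 − 0.156863) = 0.127969 ≈ 0.1280.

d(A,B) = 0.2012, d(A,C) = 0.2824, d(B,C) = 0.1280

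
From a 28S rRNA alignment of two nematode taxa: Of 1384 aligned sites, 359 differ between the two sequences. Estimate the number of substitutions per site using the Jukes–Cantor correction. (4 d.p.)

p = 359/1384 ≈ 0.259393.
d = −(3/4) ln(1 − 4p/3) = −0.75 ln(1 − 0.345857) = −0.75 ln(0.654143)
  = −0.75 × (-0.424429) = 0.318322 substitutions/site.

0.3183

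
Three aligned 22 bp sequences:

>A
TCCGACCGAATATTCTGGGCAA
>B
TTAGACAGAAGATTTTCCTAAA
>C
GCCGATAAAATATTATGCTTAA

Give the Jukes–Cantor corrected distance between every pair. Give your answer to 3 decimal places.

d(A,B) = 0.591, d(A,C) = 0.497, d(B,C) = 0.591

A–B: 9/22 sites differ → p ≈ 0.409091, d = −0.75 ln(1 − 0.545455) = 0.591344 ≈ 0.591.
A–C: 8/22 sites differ → p ≈ 0.363636, d = −0.75 ln(1 − 0.484848) = 0.497470 ≈ 0.497.
B–C: 9/22 sites differ → p ≈ 0.409091, d = −0.75 ln(1 − 0.545455) = 0.591344 ≈ 0.591.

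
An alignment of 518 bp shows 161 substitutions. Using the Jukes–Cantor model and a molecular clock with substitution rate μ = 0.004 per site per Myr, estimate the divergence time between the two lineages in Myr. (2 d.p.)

p = 161/518 ≈ 0.310811.
d = −(3/4) ln(1 − 4p/3) = −0.75 ln(1 − 0.414415) = −0.75 ln(0.585585)
  = −0.75 × (-0.535144) = 0.401358 substitutions/site.
Under a molecular clock d = 2μt, so t = d/(2μ) = 0.401358 / (2 × 0.004) = 50.17 Myr.

50.17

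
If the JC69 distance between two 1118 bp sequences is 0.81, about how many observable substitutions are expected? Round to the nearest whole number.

554

Invert JC69: p = (3/4)(1 − e^(−4d/3)) = 0.75 × (1 − e^(-1.08)) = 0.75 × (1 − 0.339596) = 0.495303.
Expected differing sites = pL ≈ 0.495303 × 1118 = 553.748754 ≈ 554.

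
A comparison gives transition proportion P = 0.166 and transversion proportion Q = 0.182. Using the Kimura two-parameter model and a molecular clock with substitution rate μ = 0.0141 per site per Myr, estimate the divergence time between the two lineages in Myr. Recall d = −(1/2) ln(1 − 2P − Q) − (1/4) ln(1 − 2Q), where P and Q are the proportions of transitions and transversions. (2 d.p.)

16.81

Under the Kimura two-parameter model, d = −½ ln(1 − 2P − Q) − ¼ ln(1 − 2Q).
1 − 2P − Q = 0.486, giving −½ ln(0.486) = 0.360773.
1 − 2Q = 0.636, giving −¼ ln(0.636) = 0.113139.
d = 0.360773 + 0.113139 = 0.473912.
Under a molecular clock d = 2μt, so t = d/(2μ) = 0.473912 / (2 × 0.0141) = 16.81 Myr.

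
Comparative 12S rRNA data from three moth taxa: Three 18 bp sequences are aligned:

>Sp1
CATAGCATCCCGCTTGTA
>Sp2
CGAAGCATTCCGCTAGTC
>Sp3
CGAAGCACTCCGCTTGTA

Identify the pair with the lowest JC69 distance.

Sp2 and Sp3

Sp1–Sp2: 5/18 differ, p = 0.278, d = 0.347.
Sp1–Sp3: 4/18 differ, p = 0.222, d = 0.264.
Sp2–Sp3: 3/18 differ, p = 0.167, d = 0.188.
The smallest distance is between Sp2 and Sp3.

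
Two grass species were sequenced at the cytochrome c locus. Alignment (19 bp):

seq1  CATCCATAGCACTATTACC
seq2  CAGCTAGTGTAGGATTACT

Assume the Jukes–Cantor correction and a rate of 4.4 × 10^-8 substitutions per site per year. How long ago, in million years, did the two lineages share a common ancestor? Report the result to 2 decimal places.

7.02

The sequences differ at 8 of 19 sites (3, 5, 7, 8, 10, 12, 13, 19), so p = 8/19 ≈ 0.421053.
d = −(3/4) ln(1 − 4p/3) = −0.75 ln(1 − 0.561404) = −0.75 ln(0.438596)
  = −0.75 × (-0.824177) = 0.618133 substitutions/site.
Under a molecular clock d = 2μt, so t = d/(2μ) = 0.618133 / (2 × 4.4 × 10^-8) = 7.02 million years.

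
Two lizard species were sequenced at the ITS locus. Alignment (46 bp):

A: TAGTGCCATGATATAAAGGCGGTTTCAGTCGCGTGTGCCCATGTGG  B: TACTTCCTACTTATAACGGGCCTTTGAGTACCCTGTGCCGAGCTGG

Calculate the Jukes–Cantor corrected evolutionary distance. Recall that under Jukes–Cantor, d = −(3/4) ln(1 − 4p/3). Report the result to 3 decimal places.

The sequences differ at 17 of 46 sites, so p = 17/46 ≈ 0.369565.
d = −(3/4) ln(1 − 4p/3) = −0.75 ln(1 − 0.492753) = −0.75 ln(0.507247)
  = −0.75 × (-0.678757) = 0.509068 substitutions/site.

0.509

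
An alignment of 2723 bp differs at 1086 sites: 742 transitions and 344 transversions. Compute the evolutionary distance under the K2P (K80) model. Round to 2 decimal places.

P = 742/2723 ≈ 0.272494 and Q = 344/2723 ≈ 0.126331.
Under the Kimura two-parameter model, d = −½ ln(1 − 2P − Q) − ¼ ln(1 − 2Q).
1 − 2P − Q = 0.328681, giving −½ ln(0.328681) = 0.556334.
1 − 2Q = 0.747338, giving −¼ ln(0.747338) = 0.072809.
d = 0.556334 + 0.072809 = 0.629143.

0.63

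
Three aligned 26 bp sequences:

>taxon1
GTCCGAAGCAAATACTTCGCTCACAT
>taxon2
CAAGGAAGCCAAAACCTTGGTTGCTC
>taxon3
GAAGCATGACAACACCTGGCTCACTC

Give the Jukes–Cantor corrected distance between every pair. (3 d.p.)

d(taxon1,taxon2) = 0.824, d(taxon1,taxon3) = 0.717, d(taxon2,taxon3) = 0.464

taxon1–taxon2: 13/26 sites differ → p = 0.5, d = −0.75 ln(1 − 0.666667) = 0.823960 ≈ 0.824.
taxon1–taxon3: 12/26 sites differ → p ≈ 0.461538, d = −0.75 ln(1 − 0.615384) = 0.716632 ≈ 0.717.
taxon2–taxon3: 9/26 sites differ → p ≈ 0.346154, d = −0.75 ln(1 − 0.461539) = 0.464280 ≈ 0.464.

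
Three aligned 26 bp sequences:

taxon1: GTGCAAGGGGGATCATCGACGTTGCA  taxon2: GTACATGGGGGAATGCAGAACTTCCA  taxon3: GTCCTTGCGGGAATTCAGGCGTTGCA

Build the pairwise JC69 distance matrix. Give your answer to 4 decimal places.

taxon1–taxon2: 10/26 sites differ → p ≈ 0.384615, d = −0.75 ln(1 − 0.51282) = 0.539341 ≈ 0.5393.
taxon1–taxon3: 10/26 sites differ → p ≈ 0.384615, d = −0.75 ln(1 − 0.51282) = 0.539341 ≈ 0.5393.
taxon2–taxon3: 8/26 sites differ → p ≈ 0.307692, d = −0.75 ln(1 − 0.410256) = 0.396050 ≈ 0.3961.

d(taxon1,taxon2) = 0.5393, d(taxon1,taxon3) = 0.5393, d(taxon2,taxon3) = 0.3961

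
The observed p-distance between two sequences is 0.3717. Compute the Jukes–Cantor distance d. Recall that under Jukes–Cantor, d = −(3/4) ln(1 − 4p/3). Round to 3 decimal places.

0.513

d = −(3/4) ln(1 − 4p/3) = −0.75 ln(1 − 0.4956) = −0.75 ln(0.5044)
  = −0.75 × (-0.684386) = 0.513290 substitutions/site.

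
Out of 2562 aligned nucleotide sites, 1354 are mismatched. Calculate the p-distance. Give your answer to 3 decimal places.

0.528

p = 1354/2562 = 0.528493… ≈ 0.528 (to 3 d.p.).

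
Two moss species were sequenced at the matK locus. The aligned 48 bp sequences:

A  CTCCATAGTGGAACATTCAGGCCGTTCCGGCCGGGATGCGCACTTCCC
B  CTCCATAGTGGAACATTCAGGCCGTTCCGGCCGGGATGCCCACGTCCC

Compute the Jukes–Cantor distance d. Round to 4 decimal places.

The sequences differ at 2 of 48 sites (40, 44), so p = 2/48 ≈ 0.041667.
d = −(3/4) ln(1 − 4p/3) = −0.75 ln(1 − 0.055556) = −0.75 ln(0.944444)
  = −0.75 × (-0.057159) = 0.042869 substitutions/site.

0.0429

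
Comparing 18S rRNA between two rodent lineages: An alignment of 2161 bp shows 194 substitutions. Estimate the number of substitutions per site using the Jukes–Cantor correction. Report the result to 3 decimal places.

0.096

p = 194/2161 ≈ 0.089773.
d = −(3/4) ln(1 − 4p/3) = −0.75 ln(1 − 0.119697) = −0.75 ln(0.880303)
  = −0.75 × (-0.127489) = 0.095617 substitutions/site.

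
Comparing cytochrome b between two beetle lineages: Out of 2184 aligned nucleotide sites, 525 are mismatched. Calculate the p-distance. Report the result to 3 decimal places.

p = 525/2184 = 0.240384… ≈ 0.240 (to 3 d.p.).

0.240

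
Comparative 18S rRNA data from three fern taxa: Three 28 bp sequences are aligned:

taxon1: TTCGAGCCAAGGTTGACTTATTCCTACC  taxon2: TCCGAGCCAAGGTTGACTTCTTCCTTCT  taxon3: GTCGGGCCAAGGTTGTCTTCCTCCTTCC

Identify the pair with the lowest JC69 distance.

taxon1 and taxon2

taxon1–taxon2: 4/28 differ, p = 0.143, d = 0.158.
taxon1–taxon3: 6/28 differ, p = 0.214, d = 0.252.
taxon2–taxon3: 6/28 differ, p = 0.214, d = 0.252.
The smallest distance is between taxon1 and taxon2.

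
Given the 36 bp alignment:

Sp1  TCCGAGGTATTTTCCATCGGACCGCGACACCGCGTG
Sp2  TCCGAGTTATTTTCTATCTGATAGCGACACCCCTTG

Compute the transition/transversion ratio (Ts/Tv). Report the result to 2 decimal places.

Transitions are A↔G and C↔T; transversions are all other mismatches.
Transitions: 2. Transversions: 5.
R = 2/5 = 0.40.

0.40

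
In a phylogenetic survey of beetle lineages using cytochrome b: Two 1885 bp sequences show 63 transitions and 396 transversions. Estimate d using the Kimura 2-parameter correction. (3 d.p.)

P = 63/1885 ≈ 0.033422 and Q = 396/1885 ≈ 0.21008.
Under the Kimura two-parameter model, d = −½ ln(1 − 2P − Q) − ¼ ln(1 − 2Q).
1 − 2P − Q = 0.723076, giving −½ ln(0.723076) = 0.162120.
1 − 2Q = 0.57984, giving −¼ ln(0.57984) = 0.136251.
d = 0.162120 + 0.136251 = 0.298371.

0.298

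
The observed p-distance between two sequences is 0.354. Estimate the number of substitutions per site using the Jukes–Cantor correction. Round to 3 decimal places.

0.479

d = −(3/4) ln(1 − 4p/3) = −0.75 ln(1 − 0.472) = −0.75 ln(0.528)
  = −0.75 × (-0.638659) = 0.478994 substitutions/site.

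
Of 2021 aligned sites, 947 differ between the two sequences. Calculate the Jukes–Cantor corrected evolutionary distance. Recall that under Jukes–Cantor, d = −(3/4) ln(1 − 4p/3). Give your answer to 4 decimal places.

0.7352

p = 947/2021 ≈ 0.46858.
d = −(3/4) ln(1 − 4p/3) = −0.75 ln(1 − 0.624773) = −0.75 ln(0.375227)
  = −0.75 × (-0.980224) = 0.735168 substitutions/site.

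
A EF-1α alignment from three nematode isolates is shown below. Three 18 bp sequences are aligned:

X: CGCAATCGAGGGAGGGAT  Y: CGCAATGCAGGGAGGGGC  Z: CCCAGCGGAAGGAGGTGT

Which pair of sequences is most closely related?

X and Y

X–Y: 4/18 differ, p = 0.222, d = 0.264.
X–Z: 7/18 differ, p = 0.389, d = 0.548.
Y–Z: 7/18 differ, p = 0.389, d = 0.548.
The smallest distance is between X and Y.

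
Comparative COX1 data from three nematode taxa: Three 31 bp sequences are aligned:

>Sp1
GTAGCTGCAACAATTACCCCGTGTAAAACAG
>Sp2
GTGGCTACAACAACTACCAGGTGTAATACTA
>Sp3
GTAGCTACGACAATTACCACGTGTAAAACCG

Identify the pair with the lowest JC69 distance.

Sp1–Sp2: 8/31 differ, p = 0.258, d = 0.316.
Sp1–Sp3: 4/31 differ, p = 0.129, d = 0.142.
Sp2–Sp3: 7/31 differ, p = 0.226, d = 0.269.
The smallest distance is between Sp1 and Sp3.

Sp1 and Sp3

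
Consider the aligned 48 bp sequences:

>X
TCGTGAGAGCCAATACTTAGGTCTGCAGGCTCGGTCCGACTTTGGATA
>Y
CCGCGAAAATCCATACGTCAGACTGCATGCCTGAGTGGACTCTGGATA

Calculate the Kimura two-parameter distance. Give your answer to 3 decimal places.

0.550

Of 48 sites, 11 differences are transitions and 7 are transversions, so P = 11/48 ≈ 0.229167 and Q = 7/48 ≈ 0.145833.
Under the Kimura two-parameter model, d = −½ ln(1 − 2P − Q) − ¼ ln(1 − 2Q).
1 − 2P − Q = 0.395833, giving −½ ln(0.395833) = 0.463381.
1 − 2Q = 0.708334, giving −¼ ln(0.708334) = 0.086210.
d = 0.463381 + 0.086210 = 0.549591.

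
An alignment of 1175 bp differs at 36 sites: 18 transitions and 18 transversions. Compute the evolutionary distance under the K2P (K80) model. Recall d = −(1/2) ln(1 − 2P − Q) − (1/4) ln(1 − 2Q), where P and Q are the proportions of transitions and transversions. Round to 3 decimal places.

P = 18/1175 ≈ 0.015319 and Q = 18/1175 ≈ 0.015319.
Under the Kimura two-parameter model, d = −½ ln(1 − 2P − Q) − ¼ ln(1 − 2Q).
1 − 2P − Q = 0.954043, giving −½ ln(0.954043) = 0.023523.
1 − 2Q = 0.969362, giving −¼ ln(0.969362) = 0.007779.
d = 0.023523 + 0.007779 = 0.031302.

0.031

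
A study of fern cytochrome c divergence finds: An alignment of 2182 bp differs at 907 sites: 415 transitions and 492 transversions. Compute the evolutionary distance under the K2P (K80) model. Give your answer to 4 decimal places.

P = 415/2182 ≈ 0.190192 and Q = 492/2182 ≈ 0.225481.
Under the Kimura two-parameter model, d = −½ ln(1 − 2P − Q) − ¼ ln(1 − 2Q).
1 − 2P − Q = 0.394135, giving −½ ln(0.394135) = 0.465531.
1 − 2Q = 0.549038, giving −¼ ln(0.549038) = 0.149897.
d = 0.465531 + 0.149897 = 0.615428.

0.6154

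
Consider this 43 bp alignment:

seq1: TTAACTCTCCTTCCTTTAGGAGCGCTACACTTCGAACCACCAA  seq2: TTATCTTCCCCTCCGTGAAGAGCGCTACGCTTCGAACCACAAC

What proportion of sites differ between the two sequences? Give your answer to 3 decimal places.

0.233

The sequences differ at 10 of 43 positions (sites 4, 7, 8, 11, 15, 17, 19, 29, 41, 43).
p = 10/43 = 0.232558… ≈ 0.233 (to 3 d.p.).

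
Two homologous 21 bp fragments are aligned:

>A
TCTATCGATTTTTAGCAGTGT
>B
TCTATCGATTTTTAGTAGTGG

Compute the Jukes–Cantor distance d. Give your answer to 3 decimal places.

0.102

The sequences differ at 2 of 21 sites (16, 21), so p = 2/21 ≈ 0.095238.
d = −(3/4) ln(1 − 4p/3) = −0.75 ln(1 − 0.126984) = −0.75 ln(0.873016)
  = −0.75 × (-0.135801) = 0.101851 substitutions/site.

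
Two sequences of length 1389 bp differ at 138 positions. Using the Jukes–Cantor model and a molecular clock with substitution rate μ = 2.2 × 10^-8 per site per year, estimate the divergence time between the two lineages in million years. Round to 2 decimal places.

2.42

p = 138/1389 ≈ 0.099352.
d = −(3/4) ln(1 − 4p/3) = −0.75 ln(1 − 0.132469) = −0.75 ln(0.867531)
  = −0.75 × (-0.142104) = 0.106578 substitutions/site.
Under a molecular clock d = 2μt, so t = d/(2μ) = 0.106578 / (2 × 2.2 × 10^-8) = 2.42 million years.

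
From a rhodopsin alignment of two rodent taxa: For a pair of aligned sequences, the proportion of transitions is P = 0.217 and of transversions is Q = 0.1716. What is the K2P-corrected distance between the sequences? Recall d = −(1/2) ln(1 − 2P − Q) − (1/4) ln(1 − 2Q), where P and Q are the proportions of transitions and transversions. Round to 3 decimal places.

Under the Kimura two-parameter model, d = −½ ln(1 − 2P − Q) − ¼ ln(1 − 2Q).
1 − 2P − Q = 0.3944, giving −½ ln(0.3944) = 0.465195.
1 − 2Q = 0.6568, giving −¼ ln(0.6568) = 0.105094.
d = 0.465195 + 0.105094 = 0.570289.

0.570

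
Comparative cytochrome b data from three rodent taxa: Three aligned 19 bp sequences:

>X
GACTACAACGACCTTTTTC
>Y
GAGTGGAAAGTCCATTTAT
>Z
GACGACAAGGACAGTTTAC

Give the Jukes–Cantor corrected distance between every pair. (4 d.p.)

X–Y: 8/19 sites differ → p ≈ 0.421053, d = −0.75 ln(1 − 0.561404) = 0.618132 ≈ 0.6181.
X–Z: 5/19 sites differ → p ≈ 0.263158, d = −0.75 ln(1 − 0.350877) = 0.324100 ≈ 0.3241.
Y–Z: 9/19 sites differ → p ≈ 0.473684, d = −0.75 ln(1 − 0.631579) = 0.748897 ≈ 0.7489.

d(X,Y) = 0.6181, d(X,Z) = 0.3241, d(Y,Z) = 0.7489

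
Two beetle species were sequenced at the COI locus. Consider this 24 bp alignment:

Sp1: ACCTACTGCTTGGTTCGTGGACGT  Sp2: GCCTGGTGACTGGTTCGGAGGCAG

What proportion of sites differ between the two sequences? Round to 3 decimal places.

The sequences differ at 10 of 24 positions (sites 1, 5, 6, 9, 10, 18, 19, 21, 23, 24).
p = 10/24 = 0.416666… ≈ 0.417 (to 3 d.p.).

0.417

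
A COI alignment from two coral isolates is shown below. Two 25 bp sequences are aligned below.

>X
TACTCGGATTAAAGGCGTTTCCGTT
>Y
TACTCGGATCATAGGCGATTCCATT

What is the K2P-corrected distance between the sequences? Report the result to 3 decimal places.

0.181

Of 25 sites, 2 differences are transitions and 2 are transversions, so P = 2/25 = 0.08 and Q = 2/25 = 0.08.
Under the Kimura two-parameter model, d = −½ ln(1 − 2P − Q) − ¼ ln(1 − 2Q).
1 − 2P − Q = 0.76, giving −½ ln(0.76) = 0.137218.
1 − 2Q = 0.84, giving −¼ ln(0.84) = 0.043588.
d = 0.137218 + 0.043588 = 0.180806.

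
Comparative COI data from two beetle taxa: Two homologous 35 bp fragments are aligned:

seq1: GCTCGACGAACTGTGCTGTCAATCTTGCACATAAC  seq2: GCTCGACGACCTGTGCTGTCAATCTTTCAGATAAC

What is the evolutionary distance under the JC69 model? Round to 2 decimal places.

The sequences differ at 3 of 35 sites (10, 27, 30), so p = 3/35 ≈ 0.085714.
d = −(3/4) ln(1 − 4p/3) = −0.75 ln(1 − 0.114285) = −0.75 ln(0.885715)
  = −0.75 × (-0.121360) = 0.091020 substitutions/site.

0.09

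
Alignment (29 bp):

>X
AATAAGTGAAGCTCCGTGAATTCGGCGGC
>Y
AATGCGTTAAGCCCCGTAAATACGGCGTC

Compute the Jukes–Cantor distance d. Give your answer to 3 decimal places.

The sequences differ at 7 of 29 sites (4, 5, 8, 13, 18, 22, 28), so p = 7/29 ≈ 0.241379.
d = −(3/4) ln(1 − 4p/3) = −0.75 ln(1 − 0.321839) = −0.75 ln(0.678161)
  = −0.75 × (-0.388371) = 0.291278 substitutions/site.

0.291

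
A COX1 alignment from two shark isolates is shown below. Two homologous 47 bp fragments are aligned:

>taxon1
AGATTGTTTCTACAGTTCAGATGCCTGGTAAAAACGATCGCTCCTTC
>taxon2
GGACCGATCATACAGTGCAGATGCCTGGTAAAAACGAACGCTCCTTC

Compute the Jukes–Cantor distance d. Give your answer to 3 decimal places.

0.193

The sequences differ at 8 of 47 sites (1, 4, 5, 7, 9, 10, 17, 38), so p = 8/47 ≈ 0.170213.
d = −(3/4) ln(1 − 4p/3) = −0.75 ln(1 − 0.226951) = −0.75 ln(0.773049)
  = −0.75 × (-0.257413) = 0.193060 substitutions/site.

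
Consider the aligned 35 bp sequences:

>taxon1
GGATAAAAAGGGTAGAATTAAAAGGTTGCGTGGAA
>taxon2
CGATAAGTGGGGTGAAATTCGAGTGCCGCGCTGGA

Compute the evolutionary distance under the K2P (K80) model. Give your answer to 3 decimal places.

Of 35 sites, 10 differences are transitions and 5 are transversions, so P = 10/35 ≈ 0.285714 and Q = 5/35 ≈ 0.142857.
Under the Kimura two-parameter model, d = −½ ln(1 − 2P − Q) − ¼ ln(1 − 2Q).
1 − 2P − Q = 0.285715, giving −½ ln(0.285715) = 0.626380.
1 − 2Q = 0.714286, giving −¼ ln(0.714286) = 0.084118.
d = 0.626380 + 0.084118 = 0.710498.

0.710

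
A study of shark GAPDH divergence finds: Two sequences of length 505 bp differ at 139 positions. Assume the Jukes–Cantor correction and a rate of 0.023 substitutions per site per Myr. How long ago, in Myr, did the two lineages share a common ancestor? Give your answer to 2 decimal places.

7.46

p = 139/505 ≈ 0.275248.
d = −(3/4) ln(1 − 4p/3) = −0.75 ln(1 − 0.366997) = −0.75 ln(0.633003)
  = −0.75 × (-0.457280) = 0.342960 substitutions/site.
Under a molecular clock d = 2μt, so t = d/(2μ) = 0.342960 / (2 × 0.023) = 7.46 Myr.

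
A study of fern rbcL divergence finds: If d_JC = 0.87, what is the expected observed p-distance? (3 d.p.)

0.515

p = (3/4)(1 − e^(−4d/3)) = 0.75 × (1 − e^(-1.16)) = 0.75 × (1 − 0.313486) = 0.514886.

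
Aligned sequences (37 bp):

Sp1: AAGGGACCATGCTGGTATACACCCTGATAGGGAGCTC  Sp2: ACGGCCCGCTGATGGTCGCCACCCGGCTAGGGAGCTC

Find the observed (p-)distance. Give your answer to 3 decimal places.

0.297

The sequences differ at 11 of 37 positions.
p = 11/37 = 0.297297… ≈ 0.297 (to 3 d.p.).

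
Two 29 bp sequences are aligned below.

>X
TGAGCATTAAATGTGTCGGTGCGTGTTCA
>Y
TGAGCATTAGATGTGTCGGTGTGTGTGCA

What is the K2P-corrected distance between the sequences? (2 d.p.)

0.11

Of 29 sites, 2 differences are transitions and 1 are transversions, so P = 2/29 ≈ 0.068966 and Q = 1/29 ≈ 0.034483.
Under the Kimura two-parameter model, d = −½ ln(1 − 2P − Q) − ¼ ln(1 − 2Q).
1 − 2P − Q = 0.827585, giving −½ ln(0.827585) = 0.094622.
1 − 2Q = 0.931034, giving −¼ ln(0.931034) = 0.017865.
d = 0.094622 + 0.017865 = 0.112487.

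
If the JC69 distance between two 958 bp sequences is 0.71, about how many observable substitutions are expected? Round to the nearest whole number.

440

Invert JC69: p = (3/4)(1 − e^(−4d/3)) = 0.75 × (1 − e^(-0.946667)) = 0.75 × (1 − 0.388032) = 0.458976.
Expected differing sites = pL ≈ 0.458976 × 958 = 439.699008 ≈ 440.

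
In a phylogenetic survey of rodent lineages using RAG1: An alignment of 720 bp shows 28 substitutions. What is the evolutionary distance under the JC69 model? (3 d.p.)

p = 28/720 ≈ 0.038889.
d = −(3/4) ln(1 − 4p/3) = −0.75 ln(1 − 0.051852) = −0.75 ln(0.948148)
  = −0.75 × (-0.053245) = 0.039934 substitutions/site.

0.040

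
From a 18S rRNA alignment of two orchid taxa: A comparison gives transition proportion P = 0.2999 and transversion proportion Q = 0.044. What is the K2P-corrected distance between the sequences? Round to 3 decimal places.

Under the Kimura two-parameter model, d = −½ ln(1 − 2P − Q) − ¼ ln(1 − 2Q).
1 − 2P − Q = 0.3562, giving −½ ln(0.3562) = 0.516131.
1 − 2Q = 0.912, giving −¼ ln(0.912) = 0.023029.
d = 0.516131 + 0.023029 = 0.539160.

0.539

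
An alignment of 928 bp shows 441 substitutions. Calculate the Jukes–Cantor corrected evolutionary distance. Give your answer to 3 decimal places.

0.753

p = 441/928 ≈ 0.475216.
d = −(3/4) ln(1 − 4p/3) = −0.75 ln(1 − 0.633621) = −0.75 ln(0.366379)
  = −0.75 × (-1.004087) = 0.753065 substitutions/site.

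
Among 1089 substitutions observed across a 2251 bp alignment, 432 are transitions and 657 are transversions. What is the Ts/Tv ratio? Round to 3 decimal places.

R = 432/657 = 0.657534… ≈ 0.658 (to 3 d.p.).

0.658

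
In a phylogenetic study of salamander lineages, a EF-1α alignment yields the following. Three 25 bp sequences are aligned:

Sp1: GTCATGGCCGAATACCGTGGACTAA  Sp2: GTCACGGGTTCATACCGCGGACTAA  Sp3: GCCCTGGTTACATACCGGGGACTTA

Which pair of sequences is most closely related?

Sp1–Sp2: 6/25 differ, p = 0.240, d = 0.289.
Sp1–Sp3: 8/25 differ, p = 0.320, d = 0.417.
Sp2–Sp3: 7/25 differ, p = 0.280, d = 0.351.
The smallest distance is between Sp1 and Sp2.

Sp1 and Sp2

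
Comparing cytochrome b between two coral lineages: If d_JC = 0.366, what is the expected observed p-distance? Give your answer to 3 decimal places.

0.290

p = (3/4)(1 − e^(−4d/3)) = 0.75 × (1 − e^(-0.488)) = 0.75 × (1 − 0.613853) = 0.289610.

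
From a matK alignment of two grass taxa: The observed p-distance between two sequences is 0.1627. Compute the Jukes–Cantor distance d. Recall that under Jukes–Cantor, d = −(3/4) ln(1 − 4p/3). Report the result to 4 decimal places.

d = −(3/4) ln(1 − 4p/3) = −0.75 ln(1 − 0.216933) = −0.75 ln(0.783067)
  = −0.75 × (-0.244537) = 0.183403 substitutions/site.

0.1834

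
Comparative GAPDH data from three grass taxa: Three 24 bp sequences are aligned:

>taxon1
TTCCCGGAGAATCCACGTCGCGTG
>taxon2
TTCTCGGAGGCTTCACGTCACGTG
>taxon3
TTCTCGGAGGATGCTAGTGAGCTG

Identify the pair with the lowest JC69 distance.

taxon1 and taxon2

taxon1–taxon2: 5/24 differ, p = 0.208, d = 0.244.
taxon1–taxon3: 9/24 differ, p = 0.375, d = 0.520.
taxon2–taxon3: 7/24 differ, p = 0.292, d = 0.369.
The smallest distance is between taxon1 and taxon2.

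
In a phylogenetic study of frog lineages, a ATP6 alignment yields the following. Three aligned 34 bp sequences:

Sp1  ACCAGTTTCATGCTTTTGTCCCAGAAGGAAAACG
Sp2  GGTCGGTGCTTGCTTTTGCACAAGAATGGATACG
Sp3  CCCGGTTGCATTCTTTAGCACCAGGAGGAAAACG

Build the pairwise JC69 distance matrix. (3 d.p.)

Sp1–Sp2: 13/34 sites differ → p ≈ 0.382353, d = −0.75 ln(1 − 0.509804) = 0.534712 ≈ 0.535.
Sp1–Sp3: 8/34 sites differ → p ≈ 0.235294, d = −0.75 ln(1 − 0.313725) = 0.282358 ≈ 0.282.
Sp2–Sp3: 13/34 sites differ → p ≈ 0.382353, d = −0.75 ln(1 − 0.509804) = 0.534712 ≈ 0.535.

d(Sp1,Sp2) = 0.535, d(Sp1,Sp3) = 0.282, d(Sp2,Sp3) = 0.535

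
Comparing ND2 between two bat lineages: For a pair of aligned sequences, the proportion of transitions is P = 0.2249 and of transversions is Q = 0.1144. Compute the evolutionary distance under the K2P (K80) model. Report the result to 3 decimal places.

Under the Kimura two-parameter model, d = −½ ln(1 − 2P − Q) − ¼ ln(1 − 2Q).
1 − 2P − Q = 0.4358, giving −½ ln(0.4358) = 0.415286.
1 − 2Q = 0.7712, giving −¼ ln(0.7712) = 0.064952.
d = 0.415286 + 0.064952 = 0.480238.

0.480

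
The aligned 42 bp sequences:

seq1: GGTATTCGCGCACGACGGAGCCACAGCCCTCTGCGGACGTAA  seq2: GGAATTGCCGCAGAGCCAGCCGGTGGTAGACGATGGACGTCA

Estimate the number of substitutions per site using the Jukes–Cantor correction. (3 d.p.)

0.899

The sequences differ at 22 of 42 sites, so p = 22/42 ≈ 0.52381.
d = −(3/4) ln(1 − 4p/3) = −0.75 ln(1 − 0.698413) = −0.75 ln(0.301587)
  = −0.75 × (-1.198697) = 0.899023 substitutions/site.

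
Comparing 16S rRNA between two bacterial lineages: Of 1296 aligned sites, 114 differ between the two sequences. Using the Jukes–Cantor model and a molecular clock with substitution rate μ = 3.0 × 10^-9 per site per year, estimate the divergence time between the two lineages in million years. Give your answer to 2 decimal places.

p = 114/1296 ≈ 0.087963.
d = −(3/4) ln(1 − 4p/3) = −0.75 ln(1 − 0.117284) = −0.75 ln(0.882716)
  = −0.75 × (-0.124752) = 0.093564 substitutions/site.
Under a molecular clock d = 2μt, so t = d/(2μ) = 0.093564 / (2 × 3.0 × 10^-9) = 15.59 million years.

15.59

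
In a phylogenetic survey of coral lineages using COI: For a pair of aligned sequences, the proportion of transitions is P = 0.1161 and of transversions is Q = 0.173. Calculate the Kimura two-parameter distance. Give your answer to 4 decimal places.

0.3659

Under the Kimura two-parameter model, d = −½ ln(1 − 2P − Q) − ¼ ln(1 − 2Q).
1 − 2P − Q = 0.5948, giving −½ ln(0.5948) = 0.259765.
1 − 2Q = 0.654, giving −¼ ln(0.654) = 0.106162.
d = 0.259765 + 0.106162 = 0.365927.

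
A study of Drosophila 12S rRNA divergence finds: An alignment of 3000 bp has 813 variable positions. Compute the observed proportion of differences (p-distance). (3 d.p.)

0.271

p = 813/3000 = 0.271.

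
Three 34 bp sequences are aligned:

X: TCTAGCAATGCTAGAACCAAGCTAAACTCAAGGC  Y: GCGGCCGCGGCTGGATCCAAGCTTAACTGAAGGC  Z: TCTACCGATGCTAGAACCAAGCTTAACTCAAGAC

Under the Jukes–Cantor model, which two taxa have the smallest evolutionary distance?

X–Y: 11/34 differ, p = 0.324, d = 0.423.
X–Z: 4/34 differ, p = 0.118, d = 0.128.
Y–Z: 9/34 differ, p = 0.265, d = 0.326.
The smallest distance is between X and Z.

X and Z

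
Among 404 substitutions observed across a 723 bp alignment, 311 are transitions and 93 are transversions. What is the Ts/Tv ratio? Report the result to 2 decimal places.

3.34

R = 311/93 = 3.344086… ≈ 3.34 (to 2 d.p.).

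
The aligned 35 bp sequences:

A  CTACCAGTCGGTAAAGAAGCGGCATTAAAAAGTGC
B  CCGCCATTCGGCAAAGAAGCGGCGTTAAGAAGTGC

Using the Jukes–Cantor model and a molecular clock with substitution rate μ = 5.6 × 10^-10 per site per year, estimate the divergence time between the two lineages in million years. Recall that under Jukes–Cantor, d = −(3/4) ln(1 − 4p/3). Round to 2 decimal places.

173.78

The sequences differ at 6 of 35 sites (2, 3, 7, 12, 24, 29), so p = 6/35 ≈ 0.171429.
d = −(3/4) ln(1 − 4p/3) = −0.75 ln(1 − 0.228572) = −0.75 ln(0.771428)
  = −0.75 × (-0.259512) = 0.194634 substitutions/site.
Under a molecular clock d = 2μt, so t = d/(2μ) = 0.194634 / (2 × 5.6 × 10^-10) = 173.78 million years.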